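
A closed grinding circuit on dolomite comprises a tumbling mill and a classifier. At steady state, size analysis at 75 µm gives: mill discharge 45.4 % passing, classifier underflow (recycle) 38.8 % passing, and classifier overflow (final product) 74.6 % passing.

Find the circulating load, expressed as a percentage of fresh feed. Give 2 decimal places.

CL = 442.42 %

Mass balance on the −75 µm fraction:
(1+r)d = ru + o → r = (o−d)/(d−u)
r = (74.6 − 45.4)/(45.4 − 38.8) = 29.2/6.6 = 4.4242
CL = 100·r = 442.42 %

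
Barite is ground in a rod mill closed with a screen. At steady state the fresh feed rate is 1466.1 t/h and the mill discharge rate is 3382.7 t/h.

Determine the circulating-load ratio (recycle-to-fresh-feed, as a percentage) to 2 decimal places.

Discharge = new feed + return, hence
R = M − F = 3382.7 − 1466.1 = 1916.6 t/h
CL = 100·R/F = 100·1916.6/1466.1 = 130.73 %

CL = 130.73 %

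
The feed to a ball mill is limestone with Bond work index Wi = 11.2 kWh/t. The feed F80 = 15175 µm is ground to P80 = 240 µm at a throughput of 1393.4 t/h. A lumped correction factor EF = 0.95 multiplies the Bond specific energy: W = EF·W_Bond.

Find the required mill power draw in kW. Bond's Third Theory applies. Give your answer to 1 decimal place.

W = 10 Wi / √P80 − 10 Wi / √F80
W = 10·11.2·(1/√240 − 1/√15175) = 10·11.2·(0.056432) = 6.3204 kWh/t
Corrected W = EF·W_Bond = 0.95·6.3204 = 6.0044 kWh/t
P_mill = W·ṁ = 6.0044·1393.4 = 8366.5 kW

P = 8366.5 kW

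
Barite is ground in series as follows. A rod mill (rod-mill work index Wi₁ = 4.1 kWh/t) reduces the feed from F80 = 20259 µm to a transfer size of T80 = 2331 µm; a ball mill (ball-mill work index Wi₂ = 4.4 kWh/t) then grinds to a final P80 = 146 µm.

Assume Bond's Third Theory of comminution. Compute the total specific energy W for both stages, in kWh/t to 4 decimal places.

W_Bond = 10·Wi·(1/√P₈₀ − 1/√F₈₀)
Stage 1 (20259→2331 µm, Wi₁=4.1): W₁ = 10·4.1·(0.020712 − 0.007026) = 0.5612 kWh/t
Stage 2 (2331→146 µm, Wi₂=4.4): W₂ = 10·4.4·(0.082761 − 0.020712) = 2.7301 kWh/t
W = W₁ + W₂ = 0.5612 + 2.7301 = 3.2913 kWh/t

W = 3.2913 kWh/t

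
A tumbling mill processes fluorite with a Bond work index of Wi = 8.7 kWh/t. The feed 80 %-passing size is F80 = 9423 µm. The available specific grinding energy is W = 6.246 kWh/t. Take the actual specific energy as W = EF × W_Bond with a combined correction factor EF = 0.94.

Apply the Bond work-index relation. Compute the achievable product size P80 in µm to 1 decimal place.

P80 = 133.1 µm

W = 10 Wi / √P80 − 10 Wi / √F80
W_Bond = W / EF = 6.246 / 0.94 = 6.6447 kWh/t
P80^(−½) = W_Bond/(10 Wi) + F80^(−½)
  = 6.6447/(10·8.7) + 1/√9423 = 0.076376 + 0.010302 = 0.086677
P80 = (1/0.086677)² = 11.5371² = 133.10 µm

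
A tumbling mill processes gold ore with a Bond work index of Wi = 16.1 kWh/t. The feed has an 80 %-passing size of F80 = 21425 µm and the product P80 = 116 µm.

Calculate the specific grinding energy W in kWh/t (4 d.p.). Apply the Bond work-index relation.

W = 10 Wi / √P80 − 10 Wi / √F80
1/√116 = 0.092848;  1/√21425 = 0.006832
W = 10·16.1·(0.092848 − 0.006832) = 13.8485 kWh/t

W = 13.8485 kWh/t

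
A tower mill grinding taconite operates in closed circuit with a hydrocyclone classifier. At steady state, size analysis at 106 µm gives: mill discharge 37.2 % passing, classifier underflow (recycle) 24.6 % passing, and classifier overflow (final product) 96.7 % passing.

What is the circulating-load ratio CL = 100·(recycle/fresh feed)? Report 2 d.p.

CL = 472.22 %

Mass balance on the −106 µm fraction:
Fd + Rd = Ru + Fo ⇒ R/F = (o−d)/(d−u)
r = (96.7 − 37.2)/(37.2 − 24.6) = 59.5/12.6 = 4.7222
CL = 100·r = 472.22 %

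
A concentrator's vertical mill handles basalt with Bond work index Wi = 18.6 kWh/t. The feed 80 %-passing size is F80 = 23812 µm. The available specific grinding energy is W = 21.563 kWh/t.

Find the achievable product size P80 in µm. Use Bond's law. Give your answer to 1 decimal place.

P80 = 66.7 µm

Bond: W = 10·Wi·(1/√P80 − 1/√F80)
⇒ 1/√P80 = W/(10 Wi) + 1/√F80
  = 21.5630/(10·18.6) + 1/√23812 = 0.115930 + 0.006480 = 0.122411
P80 = (1/0.122411)² = 8.1692² = 66.74 µm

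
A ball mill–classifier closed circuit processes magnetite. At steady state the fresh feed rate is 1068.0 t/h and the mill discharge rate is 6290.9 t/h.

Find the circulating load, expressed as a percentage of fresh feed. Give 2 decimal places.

CL = 489.04 %

Discharge = new feed + return, hence
R = M − F = 6290.9 − 1068.0 = 5222.9 t/h
CL = 100·R/F = 100·5222.9/1068.0 = 489.04 %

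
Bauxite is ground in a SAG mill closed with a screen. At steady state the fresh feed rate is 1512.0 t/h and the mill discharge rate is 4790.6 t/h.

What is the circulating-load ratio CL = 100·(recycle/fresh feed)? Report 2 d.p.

CL = 216.84 %

M = F + R at steady state, so:
R = M − F = 4790.6 − 1512.0 = 3278.6 t/h
CL = 100·R/F = 100·3278.6/1512.0 = 216.84 %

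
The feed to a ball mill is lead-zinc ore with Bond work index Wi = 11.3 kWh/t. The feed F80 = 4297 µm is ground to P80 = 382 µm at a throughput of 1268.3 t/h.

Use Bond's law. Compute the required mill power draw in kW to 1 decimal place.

W = 10·Wi·[P80^(−½) − F80^(−½)]
W = 10·11.3·(1/√382 − 1/√4297) = 10·11.3·(0.035909) = 4.0577 kWh/t
P = W·T = 4.0577·1268.3 = 5146.4 kW

P = 5146.4 kW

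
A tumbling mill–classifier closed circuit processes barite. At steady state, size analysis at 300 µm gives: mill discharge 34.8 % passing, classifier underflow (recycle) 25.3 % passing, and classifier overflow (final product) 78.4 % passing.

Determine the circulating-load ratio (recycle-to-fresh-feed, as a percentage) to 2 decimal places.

Mass balance on the −300 µm fraction:
r = (o − d)/(d − u)
r = (78.4 − 34.8)/(34.8 − 25.3) = 43.6/9.5 = 4.5895
CL = 100·r = 458.95 %

CL = 458.95 %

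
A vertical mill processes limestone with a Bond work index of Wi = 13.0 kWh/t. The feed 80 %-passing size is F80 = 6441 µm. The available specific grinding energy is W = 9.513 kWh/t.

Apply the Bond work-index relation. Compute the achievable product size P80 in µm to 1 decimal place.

W = 10 Wi (1/√P80 − 1/√F80)  [Bond]
⇒ 1/√P80 = W/(10·Wi) + 1/√F80
  = 9.5130/(10·13.0) + 1/√6441 = 0.073177 + 0.012460 = 0.085637
P80 = (1/0.085637)² = 11.6772² = 136.36 µm

P80 = 136.4 µm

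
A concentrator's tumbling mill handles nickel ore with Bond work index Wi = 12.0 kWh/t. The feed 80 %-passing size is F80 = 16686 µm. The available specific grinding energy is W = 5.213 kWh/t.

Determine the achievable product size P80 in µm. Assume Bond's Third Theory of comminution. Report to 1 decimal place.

P80 = 381.7 µm

W = 10 Wi (1/√P80 − 1/√F80)  [Bond]
1/√P80 = 1/√F80 + W/(10·Wi)
  = 5.2130/(10·12.0) + 1/√16686 = 0.043442 + 0.007741 = 0.051183
P80 = (1/0.051183)² = 19.5377² = 381.72 µm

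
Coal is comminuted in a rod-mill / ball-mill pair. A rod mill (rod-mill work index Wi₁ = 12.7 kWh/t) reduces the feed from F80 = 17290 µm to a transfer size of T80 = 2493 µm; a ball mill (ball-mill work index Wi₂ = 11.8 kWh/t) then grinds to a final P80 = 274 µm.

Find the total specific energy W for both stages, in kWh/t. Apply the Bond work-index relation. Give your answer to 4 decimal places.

W = 6.3431 kWh/t

W_Bond = 10·Wi·(1/√P₈₀ − 1/√F₈₀)
Stage 1 (17290→2493 µm, Wi₁=12.7): W₁ = 10·12.7·(0.020028 − 0.007605) = 1.5777 kWh/t
Stage 2 (2493→274 µm, Wi₂=11.8): W₂ = 10·11.8·(0.060412 − 0.020028) = 4.7653 kWh/t
W = W₁ + W₂ = 1.5777 + 4.7653 = 6.3431 kWh/t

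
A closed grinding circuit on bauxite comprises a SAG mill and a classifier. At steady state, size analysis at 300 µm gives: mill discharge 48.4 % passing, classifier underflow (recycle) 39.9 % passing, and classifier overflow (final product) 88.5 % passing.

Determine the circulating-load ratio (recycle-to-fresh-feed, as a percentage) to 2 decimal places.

CL = 471.76 %

Let r = R/F. Size balance at 300 µm:
Fd + Rd = Ru + Fo ⇒ R/F = (o−d)/(d−u)
r = (88.5 − 48.4)/(48.4 − 39.9) = 40.1/8.5 = 4.7176
CL = 100·r = 471.76 %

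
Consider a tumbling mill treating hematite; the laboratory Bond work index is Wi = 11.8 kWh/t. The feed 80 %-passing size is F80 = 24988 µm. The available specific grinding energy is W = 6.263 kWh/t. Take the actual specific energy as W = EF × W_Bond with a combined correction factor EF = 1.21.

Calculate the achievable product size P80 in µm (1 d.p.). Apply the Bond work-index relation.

Bond:  W = 10 Wi (1/√P − 1/√F)
W_Bond = W / EF = 6.263 / 1.21 = 5.1760 kWh/t
⇒ 1/√P80 = W_Bond/(10 Wi) + 1/√F80
  = 5.1760/(10·11.8) + 1/√24988 = 0.043865 + 0.006326 = 0.050191
P80 = (1/0.050191)² = 19.9240² = 396.97 µm

P80 = 397.0 µm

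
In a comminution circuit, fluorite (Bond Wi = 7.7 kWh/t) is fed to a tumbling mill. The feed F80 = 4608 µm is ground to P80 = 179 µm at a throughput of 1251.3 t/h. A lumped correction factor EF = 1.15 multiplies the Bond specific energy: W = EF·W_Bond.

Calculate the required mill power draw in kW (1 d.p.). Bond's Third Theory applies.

P = 6649.5 kW

W_Bond = 10·Wi·(1/√P₈₀ − 1/√F₈₀)
W = 10·7.7·(1/√179 − 1/√4608) = 10·7.7·(0.060012) = 4.6209 kWh/t
Apply correction: 4.6209 × 1.15 = 5.3141 kWh/t
P_mill = W·ṁ = 5.3141·1251.3 = 6649.5 kW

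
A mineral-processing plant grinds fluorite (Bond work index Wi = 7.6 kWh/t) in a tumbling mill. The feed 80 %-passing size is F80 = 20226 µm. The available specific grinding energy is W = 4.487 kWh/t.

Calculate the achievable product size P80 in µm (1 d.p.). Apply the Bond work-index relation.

W = 10 Wi (P80^-0.5 − F80^-0.5)
1/√P80 = 1/√F80 + W/(10·Wi)
  = 4.4870/(10·7.6) + 1/√20226 = 0.059039 + 0.007031 = 0.066071
P80 = (1/0.066071)² = 15.1353² = 229.08 µm

P80 = 229.1 µm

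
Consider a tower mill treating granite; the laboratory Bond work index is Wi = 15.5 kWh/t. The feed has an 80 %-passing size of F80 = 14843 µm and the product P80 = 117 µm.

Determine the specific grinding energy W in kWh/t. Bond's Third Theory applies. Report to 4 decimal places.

W = 13.0575 kWh/t

W = 10·Wi·[P80^(−½) − F80^(−½)]
1/√117 = 0.092450;  1/√14843 = 0.008208
W = 10·15.5·(0.092450 − 0.008208) = 13.0575 kWh/t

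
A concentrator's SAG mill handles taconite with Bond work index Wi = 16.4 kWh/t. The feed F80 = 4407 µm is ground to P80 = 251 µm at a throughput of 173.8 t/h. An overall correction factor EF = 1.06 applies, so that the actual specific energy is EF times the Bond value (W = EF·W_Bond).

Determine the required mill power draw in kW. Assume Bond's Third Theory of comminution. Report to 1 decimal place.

Bond: W = 10·Wi·(1/√P80 − 1/√F80)
W = 10·16.4·(1/√251 − 1/√4407) = 10·16.4·(0.048056) = 7.8812 kWh/t
W_actual = 1.06 × 7.8812 = 8.3540 kWh/t
P_mill = W·ṁ = 8.3540·173.8 = 1451.9 kW

P = 1451.9 kW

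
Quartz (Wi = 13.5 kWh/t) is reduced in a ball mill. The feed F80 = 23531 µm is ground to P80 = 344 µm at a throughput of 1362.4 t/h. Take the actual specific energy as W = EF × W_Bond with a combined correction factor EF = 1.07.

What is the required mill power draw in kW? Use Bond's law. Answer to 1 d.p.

P = 9327.7 kW

W = 10·Wi·[P80^(−½) − F80^(−½)]
W = 10·13.5·(1/√344 − 1/√23531) = 10·13.5·(0.047397) = 6.3986 kWh/t
Corrected W = EF·W_Bond = 1.07·6.3986 = 6.8466 kWh/t
Power = W × throughput = 6.8466 kWh/t × 1362.4 t/h = 9327.7 kW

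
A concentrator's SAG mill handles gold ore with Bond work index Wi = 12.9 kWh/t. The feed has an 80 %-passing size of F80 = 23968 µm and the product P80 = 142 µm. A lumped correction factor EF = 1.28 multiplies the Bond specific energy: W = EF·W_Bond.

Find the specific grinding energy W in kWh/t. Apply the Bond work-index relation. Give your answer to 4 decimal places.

W = 12.7900 kWh/t

Bond:  W = 10 Wi (1/√P − 1/√F)
1/√142 = 0.083918;  1/√23968 = 0.006459
W = 10·12.9·(0.083918 − 0.006459) = 9.9922 kWh/t
Corrected W = EF·W_Bond = 1.28·9.9922 = 12.7900 kWh/t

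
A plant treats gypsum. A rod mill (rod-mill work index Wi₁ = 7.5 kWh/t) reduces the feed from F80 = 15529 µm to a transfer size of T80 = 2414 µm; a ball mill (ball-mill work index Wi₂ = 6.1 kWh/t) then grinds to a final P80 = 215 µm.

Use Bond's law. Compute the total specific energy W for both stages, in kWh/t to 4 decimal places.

W = 3.8433 kWh/t

W = 10·Wi·(P80^(-½) − F80^(-½))
Stage 1 (15529→2414 µm, Wi₁=7.5): W₁ = 10·7.5·(0.020353 − 0.008025) = 0.9246 kWh/t
Stage 2 (2414→215 µm, Wi₂=6.1): W₂ = 10·6.1·(0.068199 − 0.020353) = 2.9186 kWh/t
W = W₁ + W₂ = 0.9246 + 2.9186 = 3.8433 kWh/t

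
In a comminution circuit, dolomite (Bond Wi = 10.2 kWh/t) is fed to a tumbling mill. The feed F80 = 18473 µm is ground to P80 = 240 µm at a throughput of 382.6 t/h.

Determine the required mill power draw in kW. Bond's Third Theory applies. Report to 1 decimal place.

P = 2231.9 kW

W = 10·Wi·(P80^(-½) − F80^(-½))
W = 10·10.2·(1/√240 − 1/√18473) = 10·10.2·(0.057192) = 5.8336 kWh/t
Power = W × throughput = 5.8336 kWh/t × 382.6 t/h = 2231.9 kW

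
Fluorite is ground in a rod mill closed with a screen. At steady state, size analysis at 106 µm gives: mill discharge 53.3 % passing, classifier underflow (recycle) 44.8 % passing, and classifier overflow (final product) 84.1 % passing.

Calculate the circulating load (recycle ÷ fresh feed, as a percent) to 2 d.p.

Let r = R/F. Size balance at 106 µm:
r = (o − d)/(d − u)
r = (84.1 − 53.3)/(53.3 − 44.8) = 30.8/8.5 = 3.6235
CL = 100·r = 362.35 %

CL = 362.35 %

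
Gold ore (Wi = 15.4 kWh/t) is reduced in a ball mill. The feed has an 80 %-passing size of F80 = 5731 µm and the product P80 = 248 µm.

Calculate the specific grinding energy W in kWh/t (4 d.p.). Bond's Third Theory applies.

W = 10·Wi·[P80^(−½) − F80^(−½)]
1/√248 = 0.063500;  1/√5731 = 0.013209
W = 10·15.4·(0.063500 − 0.013209) = 7.7448 kWh/t

W = 7.7448 kWh/t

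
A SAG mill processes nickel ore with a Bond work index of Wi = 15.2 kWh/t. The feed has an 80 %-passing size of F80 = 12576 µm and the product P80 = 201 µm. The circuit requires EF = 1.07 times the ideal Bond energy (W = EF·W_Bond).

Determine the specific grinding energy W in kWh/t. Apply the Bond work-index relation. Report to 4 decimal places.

W = 10.0214 kWh/t

Bond: W = 10·Wi·(1/√P80 − 1/√F80)
1/√201 = 0.070535;  1/√12576 = 0.008917
W = 10·15.2·(0.070535 − 0.008917) = 9.3658 kWh/t
W_actual = 1.07 × 9.3658 = 10.0214 kWh/t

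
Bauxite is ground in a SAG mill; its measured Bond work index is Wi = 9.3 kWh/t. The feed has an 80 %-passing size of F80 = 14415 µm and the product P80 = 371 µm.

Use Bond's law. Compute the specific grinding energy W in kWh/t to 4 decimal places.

W = 10·Wi·(P80^(-½) − F80^(-½))
1/√371 = 0.051917;  1/√14415 = 0.008329
W = 10·9.3·(0.051917 − 0.008329) = 4.0537 kWh/t

W = 4.0537 kWh/t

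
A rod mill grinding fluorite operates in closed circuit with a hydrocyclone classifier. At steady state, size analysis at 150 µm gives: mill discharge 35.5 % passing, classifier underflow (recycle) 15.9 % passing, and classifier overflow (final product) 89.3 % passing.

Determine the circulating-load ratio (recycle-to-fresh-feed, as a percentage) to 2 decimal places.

CL = 274.49 %

Two-product formula at 150 µm:
(1+r)d = ru + o → r = (o−d)/(d−u)
r = (89.3 − 35.5)/(35.5 − 15.9) = 53.8/19.6 = 2.7449
CL = 100·r = 274.49 %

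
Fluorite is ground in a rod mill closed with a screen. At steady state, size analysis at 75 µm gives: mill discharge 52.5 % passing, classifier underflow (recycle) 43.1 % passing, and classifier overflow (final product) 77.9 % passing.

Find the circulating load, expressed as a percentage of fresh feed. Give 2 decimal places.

Mass balance on the −75 µm fraction:
(1+r)d = ru + o → r = (o−d)/(d−u)
r = (77.9 − 52.5)/(52.5 − 43.1) = 25.4/9.4 = 2.7021
CL = 100·r = 270.21 %

CL = 270.21 %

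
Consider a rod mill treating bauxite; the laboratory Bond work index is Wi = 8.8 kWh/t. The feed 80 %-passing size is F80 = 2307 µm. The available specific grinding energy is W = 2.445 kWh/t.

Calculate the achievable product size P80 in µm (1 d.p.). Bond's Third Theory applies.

W = 10 Wi / √P80 − 10 Wi / √F80
⇒ 1/√P80 = W/(10·Wi) + 1/√F80
  = 2.4450/(10·8.8) + 1/√2307 = 0.027784 + 0.020820 = 0.048604
P80 = (1/0.048604)² = 20.5745² = 423.31 µm

P80 = 423.3 µm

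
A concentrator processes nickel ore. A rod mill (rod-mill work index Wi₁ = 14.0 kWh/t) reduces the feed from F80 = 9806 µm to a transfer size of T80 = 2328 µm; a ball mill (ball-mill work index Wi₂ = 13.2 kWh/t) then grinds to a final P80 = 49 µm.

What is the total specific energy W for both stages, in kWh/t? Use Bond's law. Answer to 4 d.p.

W = 17.6092 kWh/t

W = 10 Wi (P80^-0.5 − F80^-0.5)
Stage 1 (9806→2328 µm, Wi₁=14.0): W₁ = 10·14.0·(0.020726 − 0.010098) = 1.4878 kWh/t
Stage 2 (2328→49 µm, Wi₂=13.2): W₂ = 10·13.2·(0.142857 − 0.020726) = 16.1214 kWh/t
W = W₁ + W₂ = 1.4878 + 16.1214 = 17.6092 kWh/t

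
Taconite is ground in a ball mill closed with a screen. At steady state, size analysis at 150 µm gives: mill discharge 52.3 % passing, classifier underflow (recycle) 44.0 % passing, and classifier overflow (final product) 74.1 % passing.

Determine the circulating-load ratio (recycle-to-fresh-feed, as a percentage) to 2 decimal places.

CL = 262.65 %

Two-product formula at 150 µm:
d + r·d = r·u + o → r(d−u) = o−d
r = (74.1 − 52.3)/(52.3 − 44.0) = 21.8/8.3 = 2.6265
CL = 100·r = 262.65 %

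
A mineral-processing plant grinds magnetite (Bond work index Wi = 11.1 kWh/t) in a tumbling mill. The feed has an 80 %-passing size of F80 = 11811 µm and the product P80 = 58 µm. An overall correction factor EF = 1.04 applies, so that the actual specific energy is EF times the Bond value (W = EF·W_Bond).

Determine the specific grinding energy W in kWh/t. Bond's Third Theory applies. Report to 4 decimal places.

Bond: W = 10·Wi·(1/√P80 − 1/√F80)
1/√58 = 0.131306;  1/√11811 = 0.009201
W = 10·11.1·(0.131306 − 0.009201) = 13.5537 kWh/t
Corrected W = EF·W_Bond = 1.04·13.5537 = 14.0958 kWh/t

W = 14.0958 kWh/t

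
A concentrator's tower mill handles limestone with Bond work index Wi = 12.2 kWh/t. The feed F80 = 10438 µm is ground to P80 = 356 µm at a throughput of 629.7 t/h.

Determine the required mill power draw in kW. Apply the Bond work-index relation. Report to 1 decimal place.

P = 3319.7 kW

W = 10 Wi (1/√P80 − 1/√F80)  [Bond]
W = 10·12.2·(1/√356 − 1/√10438) = 10·12.2·(0.043212) = 5.2719 kWh/t
Mill draw = 5.2719 × 629.7 = 3319.7 kW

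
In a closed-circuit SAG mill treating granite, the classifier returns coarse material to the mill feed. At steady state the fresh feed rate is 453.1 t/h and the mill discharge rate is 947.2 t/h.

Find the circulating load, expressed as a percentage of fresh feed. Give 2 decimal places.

M = F + R at steady state, so:
R = M − F = 947.2 − 453.1 = 494.1 t/h
CL = 100·R/F = 100·494.1/453.1 = 109.05 %

CL = 109.05 %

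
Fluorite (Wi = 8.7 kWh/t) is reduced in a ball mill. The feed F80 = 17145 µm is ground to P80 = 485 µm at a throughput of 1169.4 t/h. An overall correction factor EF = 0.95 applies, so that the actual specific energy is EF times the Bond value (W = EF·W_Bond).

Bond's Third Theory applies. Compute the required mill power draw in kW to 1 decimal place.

W = 10 Wi / √P80 − 10 Wi / √F80
W = 10·8.7·(1/√485 − 1/√17145) = 10·8.7·(0.037771) = 3.2860 kWh/t
W_actual = 0.95 × 3.2860 = 3.1217 kWh/t
P_mill = W·ṁ = 3.1217·1169.4 = 3650.6 kW

P = 3650.6 kW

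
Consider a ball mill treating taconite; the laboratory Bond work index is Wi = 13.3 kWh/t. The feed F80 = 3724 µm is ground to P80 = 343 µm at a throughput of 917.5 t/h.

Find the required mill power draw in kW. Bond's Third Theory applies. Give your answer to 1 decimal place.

W = 10 Wi / √P80 − 10 Wi / √F80
W = 10·13.3·(1/√343 − 1/√3724) = 10·13.3·(0.037608) = 5.0019 kWh/t
P = W·T = 5.0019·917.5 = 4589.2 kW

P = 4589.2 kW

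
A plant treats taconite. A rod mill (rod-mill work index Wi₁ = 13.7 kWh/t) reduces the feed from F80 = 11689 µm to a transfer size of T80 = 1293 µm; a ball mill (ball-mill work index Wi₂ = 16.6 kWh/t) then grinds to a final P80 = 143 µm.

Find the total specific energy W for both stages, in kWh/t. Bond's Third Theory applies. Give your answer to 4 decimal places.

W = 11.8080 kWh/t

W = 10 Wi / √P80 − 10 Wi / √F80
Stage 1 (11689→1293 µm, Wi₁=13.7): W₁ = 10·13.7·(0.027810 − 0.009249) = 2.5428 kWh/t
Stage 2 (1293→143 µm, Wi₂=16.6): W₂ = 10·16.6·(0.083624 − 0.027810) = 9.2652 kWh/t
W = W₁ + W₂ = 2.5428 + 9.2652 = 11.8080 kWh/t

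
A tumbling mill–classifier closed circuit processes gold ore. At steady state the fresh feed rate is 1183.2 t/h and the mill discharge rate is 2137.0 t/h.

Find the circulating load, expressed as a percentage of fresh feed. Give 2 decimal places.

Mill node: discharge = fresh + recycle.
R = M − F = 2137.0 − 1183.2 = 953.8 t/h
CL = 100·R/F = 100·953.8/1183.2 = 80.61 %

CL = 80.61 %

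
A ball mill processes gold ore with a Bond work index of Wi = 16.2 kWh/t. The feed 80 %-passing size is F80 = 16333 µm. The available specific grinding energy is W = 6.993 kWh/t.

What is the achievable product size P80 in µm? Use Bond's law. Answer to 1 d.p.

P80 = 384.6 µm

W = 10·Wi·[P80^(−½) − F80^(−½)]
P80^(−½) = W/(10 Wi) + F80^(−½)
  = 6.9930/(10·16.2) + 1/√16333 = 0.043167 + 0.007825 = 0.050991
P80 = (1/0.050991)² = 19.6112² = 384.60 µm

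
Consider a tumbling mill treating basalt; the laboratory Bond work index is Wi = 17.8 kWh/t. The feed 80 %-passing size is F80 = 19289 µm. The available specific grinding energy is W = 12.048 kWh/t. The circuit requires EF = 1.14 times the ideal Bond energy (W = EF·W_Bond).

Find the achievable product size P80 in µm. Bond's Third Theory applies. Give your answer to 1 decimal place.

P80 = 225.6 µm

Bond: W = 10·Wi·(1/√P80 − 1/√F80)
W_Bond = W / EF = 12.048 / 1.14 = 10.5684 kWh/t
P80^(−½) = W_Bond/(10 Wi) + F80^(−½)
  = 10.5684/(10·17.8) + 1/√19289 = 0.059373 + 0.007200 = 0.066573
P80 = (1/0.066573)² = 15.0210² = 225.63 µm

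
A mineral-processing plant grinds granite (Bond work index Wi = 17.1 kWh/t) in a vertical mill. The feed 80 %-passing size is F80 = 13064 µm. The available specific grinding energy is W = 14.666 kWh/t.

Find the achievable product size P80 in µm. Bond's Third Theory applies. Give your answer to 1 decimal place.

W = 10 Wi (P80^-0.5 − F80^-0.5)
⇒ 1/√P80 = W/(10 Wi) + 1/√F80
  = 14.6660/(10·17.1) + 1/√13064 = 0.085766 + 0.008749 = 0.094515
P80 = (1/0.094515)² = 10.5803² = 111.94 µm

P80 = 111.9 µm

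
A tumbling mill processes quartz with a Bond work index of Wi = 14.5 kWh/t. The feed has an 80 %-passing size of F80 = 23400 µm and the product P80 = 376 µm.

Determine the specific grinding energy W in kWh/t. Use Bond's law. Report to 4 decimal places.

W = 6.5299 kWh/t

W_Bond = 10·Wi·(1/√P₈₀ − 1/√F₈₀)
1/√376 = 0.051571;  1/√23400 = 0.006537
W = 10·14.5·(0.051571 − 0.006537) = 6.5299 kWh/t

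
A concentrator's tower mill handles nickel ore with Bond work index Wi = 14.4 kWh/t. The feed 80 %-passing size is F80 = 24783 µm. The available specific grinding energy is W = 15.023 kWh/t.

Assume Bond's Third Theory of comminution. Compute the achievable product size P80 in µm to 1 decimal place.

Bond:  W = 10 Wi (1/√P − 1/√F)
P80^(−½) = W/(10 Wi) + F80^(−½)
  = 15.0230/(10·14.4) + 1/√24783 = 0.104326 + 0.006352 = 0.110679
P80 = (1/0.110679)² = 9.0352² = 81.63 µm

P80 = 81.6 µm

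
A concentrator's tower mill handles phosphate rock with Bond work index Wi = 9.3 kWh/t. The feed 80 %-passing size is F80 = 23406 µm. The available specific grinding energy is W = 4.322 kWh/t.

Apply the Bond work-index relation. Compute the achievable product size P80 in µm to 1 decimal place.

P80 = 355.9 µm

W_Bond = 10·Wi·(1/√P₈₀ − 1/√F₈₀)
P80^-0.5 = F80^-0.5 + W/(10 Wi)
  = 4.3220/(10·9.3) + 1/√23406 = 0.046473 + 0.006536 = 0.053009
P80 = (1/0.053009)² = 18.8645² = 355.87 µm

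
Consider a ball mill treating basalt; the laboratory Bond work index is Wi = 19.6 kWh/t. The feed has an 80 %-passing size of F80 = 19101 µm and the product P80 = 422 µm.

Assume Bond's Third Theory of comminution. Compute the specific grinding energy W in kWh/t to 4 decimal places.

W_Bond = 10·Wi·(1/√P₈₀ − 1/√F₈₀)
1/√422 = 0.048679;  1/√19101 = 0.007236
W = 10·19.6·(0.048679 − 0.007236) = 8.1230 kWh/t

W = 8.1230 kWh/t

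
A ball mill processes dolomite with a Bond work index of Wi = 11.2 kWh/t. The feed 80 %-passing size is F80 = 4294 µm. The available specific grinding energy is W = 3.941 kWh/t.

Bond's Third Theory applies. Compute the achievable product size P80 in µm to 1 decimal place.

P80 = 392.9 µm

W = 10 Wi (P80^-0.5 − F80^-0.5)
P80^(−½) = W/(10 Wi) + F80^(−½)
  = 3.9410/(10·11.2) + 1/√4294 = 0.035187 + 0.015261 = 0.050448
P80 = (1/0.050448)² = 19.8224² = 392.93 µm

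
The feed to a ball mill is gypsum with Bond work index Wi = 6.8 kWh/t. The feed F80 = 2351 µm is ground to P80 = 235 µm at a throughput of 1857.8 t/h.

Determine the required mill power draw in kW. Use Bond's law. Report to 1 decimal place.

W = 10 Wi / √P80 − 10 Wi / √F80
W = 10·6.8·(1/√235 − 1/√2351) = 10·6.8·(0.044609) = 3.0334 kWh/t
Mill draw = 3.0334 × 1857.8 = 5635.4 kW

P = 5635.4 kW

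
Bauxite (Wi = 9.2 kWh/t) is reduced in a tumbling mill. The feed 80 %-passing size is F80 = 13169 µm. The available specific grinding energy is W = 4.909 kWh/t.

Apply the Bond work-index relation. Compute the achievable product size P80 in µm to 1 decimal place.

W = 10 Wi / √P80 − 10 Wi / √F80
1/√P80 = 1/√F80 + W/(10·Wi)
  = 4.9090/(10·9.2) + 1/√13169 = 0.053359 + 0.008714 = 0.062073
P80 = (1/0.062073)² = 16.1101² = 259.54 µm

P80 = 259.5 µm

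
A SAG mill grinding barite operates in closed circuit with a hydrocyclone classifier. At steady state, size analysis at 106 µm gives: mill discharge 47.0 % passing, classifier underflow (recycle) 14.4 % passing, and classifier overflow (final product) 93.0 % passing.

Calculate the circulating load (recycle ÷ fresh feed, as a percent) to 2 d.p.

CL = 141.10 %

Two-product formula at 106 µm:
d + r·d = r·u + o → r(d−u) = o−d
r = (93.0 − 47.0)/(47.0 − 14.4) = 46.0/32.6 = 1.4110
CL = 100·r = 141.10 %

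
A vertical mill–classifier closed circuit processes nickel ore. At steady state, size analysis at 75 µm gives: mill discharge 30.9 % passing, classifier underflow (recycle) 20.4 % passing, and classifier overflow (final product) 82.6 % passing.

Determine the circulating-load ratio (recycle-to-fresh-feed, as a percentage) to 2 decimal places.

CL = 492.38 %

Let r = R/F. Size balance at 75 µm:
(1+r)·d = r·u + o ⇒ r = (o−d)/(d−u)
r = (82.6 − 30.9)/(30.9 − 20.4) = 51.7/10.5 = 4.9238
CL = 100·r = 492.38 %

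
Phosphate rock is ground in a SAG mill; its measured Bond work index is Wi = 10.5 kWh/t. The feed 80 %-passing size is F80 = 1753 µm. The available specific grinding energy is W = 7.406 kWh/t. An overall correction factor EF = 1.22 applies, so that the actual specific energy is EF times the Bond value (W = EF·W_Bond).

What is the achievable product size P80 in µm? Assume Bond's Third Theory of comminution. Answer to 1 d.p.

Bond: W = 10·Wi·(1/√P80 − 1/√F80)
W_Bond = W / EF = 7.406 / 1.22 = 6.0705 kWh/t
⇒ 1/√P80 = W_Bond/(10·Wi) + 1/√F80
  = 6.0705/(10·10.5) + 1/√1753 = 0.057814 + 0.023884 = 0.081698
P80 = (1/0.081698)² = 12.2402² = 149.82 µm

P80 = 149.8 µm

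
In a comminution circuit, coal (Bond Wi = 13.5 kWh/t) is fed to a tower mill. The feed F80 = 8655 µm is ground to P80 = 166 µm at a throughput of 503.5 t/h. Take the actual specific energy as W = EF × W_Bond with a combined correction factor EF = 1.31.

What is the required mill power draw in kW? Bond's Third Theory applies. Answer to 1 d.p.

P = 5954.0 kW

Bond: W = 10·Wi·(1/√P80 − 1/√F80)
W = 10·13.5·(1/√166 − 1/√8655) = 10·13.5·(0.066866) = 9.0269 kWh/t
With EF = 1.31: W = 9.0269·1.31 = 11.8253 kWh/t
Mill draw = 11.8253 × 503.5 = 5954.0 kW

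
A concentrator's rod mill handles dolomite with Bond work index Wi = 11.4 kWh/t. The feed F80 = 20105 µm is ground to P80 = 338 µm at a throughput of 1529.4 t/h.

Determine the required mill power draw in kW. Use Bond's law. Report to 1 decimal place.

P = 8253.8 kW

W = 10·Wi·(P80^(-½) − F80^(-½))
W = 10·11.4·(1/√338 − 1/√20105) = 10·11.4·(0.047340) = 5.3968 kWh/t
Mill draw = 5.3968 × 1529.4 = 8253.8 kW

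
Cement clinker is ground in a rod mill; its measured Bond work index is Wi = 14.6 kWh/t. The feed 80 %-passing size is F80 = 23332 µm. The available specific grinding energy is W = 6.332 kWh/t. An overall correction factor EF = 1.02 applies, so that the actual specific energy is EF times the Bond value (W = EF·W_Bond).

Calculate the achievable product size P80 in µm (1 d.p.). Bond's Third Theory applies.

P80 = 415.4 µm

Bond:  W = 10 Wi (1/√P − 1/√F)
W_Bond = W / EF = 6.332 / 1.02 = 6.2078 kWh/t
⇒ 1/√P80 = W_Bond/(10·Wi) + 1/√F80
  = 6.2078/(10·14.6) + 1/√23332 = 0.042519 + 0.006547 = 0.049066
P80 = (1/0.049066)² = 20.3806² = 415.37 µm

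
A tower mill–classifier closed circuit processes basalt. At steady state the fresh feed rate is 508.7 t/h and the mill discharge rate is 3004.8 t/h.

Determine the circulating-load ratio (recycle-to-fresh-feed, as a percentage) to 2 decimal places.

M = F + R at steady state, so:
R = M − F = 3004.8 − 508.7 = 2496.1 t/h
CL = 100·R/F = 100·2496.1/508.7 = 490.68 %

CL = 490.68 %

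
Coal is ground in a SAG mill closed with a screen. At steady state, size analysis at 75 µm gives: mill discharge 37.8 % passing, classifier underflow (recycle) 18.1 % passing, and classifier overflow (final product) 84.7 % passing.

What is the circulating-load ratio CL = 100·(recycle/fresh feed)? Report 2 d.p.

CL = 238.07 %

Classifier node, passing 75 µm:
r = (o − d)/(d − u)
r = (84.7 − 37.8)/(37.8 − 18.1) = 46.9/19.7 = 2.3807
CL = 100·r = 238.07 %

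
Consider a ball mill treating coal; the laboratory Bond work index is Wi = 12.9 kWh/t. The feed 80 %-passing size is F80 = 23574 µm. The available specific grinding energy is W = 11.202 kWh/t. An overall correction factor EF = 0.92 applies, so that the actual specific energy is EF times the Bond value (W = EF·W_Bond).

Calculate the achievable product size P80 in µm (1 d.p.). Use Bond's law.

P80 = 98.2 µm

W = 10·Wi·[P80^(−½) − F80^(−½)]
W_Bond = W / EF = 11.202 / 0.92 = 12.1761 kWh/t
P80^(−½) = W_Bond/(10 Wi) + F80^(−½)
  = 12.1761/(10·12.9) + 1/√23574 = 0.094388 + 0.006513 = 0.100901
P80 = (1/0.100901)² = 9.9107² = 98.22 µm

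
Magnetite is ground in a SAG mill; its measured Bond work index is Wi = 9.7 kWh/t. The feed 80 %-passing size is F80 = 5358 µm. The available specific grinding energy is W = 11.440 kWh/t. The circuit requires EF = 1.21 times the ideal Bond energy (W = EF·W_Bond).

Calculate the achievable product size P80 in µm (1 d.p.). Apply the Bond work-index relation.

Bond: W = 10·Wi·(1/√P80 − 1/√F80)
W_Bond = W / EF = 11.440 / 1.21 = 9.4545 kWh/t
1/√P80 = 1/√F80 + W_Bond/(10·Wi)
  = 9.4545/(10·9.7) + 1/√5358 = 0.097470 + 0.013662 = 0.111131
P80 = (1/0.111131)² = 8.9984² = 80.97 µm

P80 = 81.0 µm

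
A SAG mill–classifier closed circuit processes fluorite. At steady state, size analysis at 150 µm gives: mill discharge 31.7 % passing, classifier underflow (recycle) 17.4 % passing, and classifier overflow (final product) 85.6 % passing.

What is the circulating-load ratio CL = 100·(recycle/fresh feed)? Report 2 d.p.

CL = 376.92 %

Balance %-passing 150 µm (r = R/F):
d + r·d = r·u + o → r(d−u) = o−d
r = (85.6 − 31.7)/(31.7 − 17.4) = 53.9/14.3 = 3.7692
CL = 100·r = 376.92 %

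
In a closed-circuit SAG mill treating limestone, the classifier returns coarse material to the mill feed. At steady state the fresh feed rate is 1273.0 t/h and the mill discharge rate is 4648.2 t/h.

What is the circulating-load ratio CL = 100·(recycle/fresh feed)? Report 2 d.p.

Mill node: discharge = fresh + recycle.
R = M − F = 4648.2 − 1273.0 = 3375.2 t/h
CL = 100·R/F = 100·3375.2/1273.0 = 265.14 %

CL = 265.14 %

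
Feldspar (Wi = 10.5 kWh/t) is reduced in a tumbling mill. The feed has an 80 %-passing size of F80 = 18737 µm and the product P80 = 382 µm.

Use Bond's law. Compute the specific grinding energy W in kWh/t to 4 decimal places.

W = 4.6052 kWh/t

W = 10·Wi·(P80^(-½) − F80^(-½))
1/√382 = 0.051164;  1/√18737 = 0.007306
W = 10·10.5·(0.051164 − 0.007306) = 4.6052 kWh/t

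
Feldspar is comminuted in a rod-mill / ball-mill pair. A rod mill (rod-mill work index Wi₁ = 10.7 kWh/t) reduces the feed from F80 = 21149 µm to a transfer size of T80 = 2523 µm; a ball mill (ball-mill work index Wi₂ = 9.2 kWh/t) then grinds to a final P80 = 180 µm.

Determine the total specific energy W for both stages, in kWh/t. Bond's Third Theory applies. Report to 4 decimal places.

W = 6.4201 kWh/t

W = 10 Wi / √P80 − 10 Wi / √F80
Stage 1 (21149→2523 µm, Wi₁=10.7): W₁ = 10·10.7·(0.019909 − 0.006876) = 1.3945 kWh/t
Stage 2 (2523→180 µm, Wi₂=9.2): W₂ = 10·9.2·(0.074536 − 0.019909) = 5.0257 kWh/t
W = W₁ + W₂ = 1.3945 + 5.0257 = 6.4201 kWh/t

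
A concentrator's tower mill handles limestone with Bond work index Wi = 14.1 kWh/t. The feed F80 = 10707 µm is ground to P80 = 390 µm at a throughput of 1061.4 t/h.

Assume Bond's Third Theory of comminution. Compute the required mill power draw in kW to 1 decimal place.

P = 6131.9 kW

W_Bond = 10·Wi·(1/√P₈₀ − 1/√F₈₀)
W = 10·14.1·(1/√390 − 1/√10707) = 10·14.1·(0.040973) = 5.7772 kWh/t
Mill draw = 5.7772 × 1061.4 = 6131.9 kW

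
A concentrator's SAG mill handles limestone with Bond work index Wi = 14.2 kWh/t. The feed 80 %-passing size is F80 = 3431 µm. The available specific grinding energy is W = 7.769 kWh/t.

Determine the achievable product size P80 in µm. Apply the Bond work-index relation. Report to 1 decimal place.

Bond:  W = 10 Wi (1/√P − 1/√F)
⇒ 1/√P80 = W/(10 Wi) + 1/√F80
  = 7.7690/(10·14.2) + 1/√3431 = 0.054711 + 0.017072 = 0.071783
P80 = (1/0.071783)² = 13.9308² = 194.07 µm

P80 = 194.1 µm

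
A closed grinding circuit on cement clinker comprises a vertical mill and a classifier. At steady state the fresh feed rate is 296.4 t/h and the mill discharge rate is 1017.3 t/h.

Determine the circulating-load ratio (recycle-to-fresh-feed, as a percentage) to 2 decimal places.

CL = 243.22 %

Discharge = new feed + return, hence
R = M − F = 1017.3 − 296.4 = 720.9 t/h
CL = 100·R/F = 100·720.9/296.4 = 243.22 %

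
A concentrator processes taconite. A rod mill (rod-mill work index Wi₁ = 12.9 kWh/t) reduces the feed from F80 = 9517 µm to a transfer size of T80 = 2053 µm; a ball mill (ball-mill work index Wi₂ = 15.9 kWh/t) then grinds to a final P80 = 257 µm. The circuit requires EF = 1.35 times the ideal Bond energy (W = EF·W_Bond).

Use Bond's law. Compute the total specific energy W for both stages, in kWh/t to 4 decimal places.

W_Bond = 10·Wi·(1/√P₈₀ − 1/√F₈₀)
Stage 1 (9517→2053 µm, Wi₁=12.9): W₁ = 10·12.9·(0.022070 − 0.010251) = 1.5247 kWh/t
Stage 2 (2053→257 µm, Wi₂=15.9): W₂ = 10·15.9·(0.062378 − 0.022070) = 6.4090 kWh/t
W = W₁ + W₂ = 1.5247 + 6.4090 = 7.9337 kWh/t
With EF = 1.35: W = 7.9337·1.35 = 10.7105 kWh/t

W = 10.7105 kWh/t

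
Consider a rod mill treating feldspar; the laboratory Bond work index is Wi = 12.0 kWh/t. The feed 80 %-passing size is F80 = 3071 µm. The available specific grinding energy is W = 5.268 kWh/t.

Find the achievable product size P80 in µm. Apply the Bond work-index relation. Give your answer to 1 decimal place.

W = 10 Wi (1/√P80 − 1/√F80)  [Bond]
⇒ 1/√P80 = W/(10 Wi) + 1/√F80
  = 5.2680/(10·12.0) + 1/√3071 = 0.043900 + 0.018045 = 0.061945
P80 = (1/0.061945)² = 16.1433² = 260.61 µm

P80 = 260.6 µm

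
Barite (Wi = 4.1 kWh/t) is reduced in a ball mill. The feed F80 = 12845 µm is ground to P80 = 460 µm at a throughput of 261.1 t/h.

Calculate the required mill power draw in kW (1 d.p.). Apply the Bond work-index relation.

W = 10 Wi / √P80 − 10 Wi / √F80
W = 10·4.1·(1/√460 − 1/√12845) = 10·4.1·(0.037802) = 1.5499 kWh/t
P_mill = W·ṁ = 1.5499·261.1 = 404.7 kW

P = 404.7 kW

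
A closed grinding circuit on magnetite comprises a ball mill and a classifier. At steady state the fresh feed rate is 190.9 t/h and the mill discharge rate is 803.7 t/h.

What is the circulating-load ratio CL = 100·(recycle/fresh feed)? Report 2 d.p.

CL = 321.01 %

Mill node: discharge = fresh + recycle.
R = M − F = 803.7 − 190.9 = 612.8 t/h
CL = 100·R/F = 100·612.8/190.9 = 321.01 %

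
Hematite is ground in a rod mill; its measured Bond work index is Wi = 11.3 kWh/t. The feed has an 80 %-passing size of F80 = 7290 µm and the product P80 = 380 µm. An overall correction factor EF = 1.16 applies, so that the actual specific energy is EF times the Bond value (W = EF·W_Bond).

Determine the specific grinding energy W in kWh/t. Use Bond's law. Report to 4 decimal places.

W = 5.1890 kWh/t

W = 10·Wi·[P80^(−½) − F80^(−½)]
1/√380 = 0.051299;  1/√7290 = 0.011712
W = 10·11.3·(0.051299 − 0.011712) = 4.4733 kWh/t
Apply correction: 4.4733 × 1.16 = 5.1890 kWh/t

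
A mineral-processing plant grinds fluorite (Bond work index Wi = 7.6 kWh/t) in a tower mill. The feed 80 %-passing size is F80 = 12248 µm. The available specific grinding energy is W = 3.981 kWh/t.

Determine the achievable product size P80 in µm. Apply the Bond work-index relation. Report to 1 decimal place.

W = 10 Wi (P80^-0.5 − F80^-0.5)
⇒ 1/√P80 = W/(10·Wi) + 1/√F80
  = 3.9810/(10·7.6) + 1/√12248 = 0.052382 + 0.009036 = 0.061417
P80 = (1/0.061417)² = 16.2820² = 265.10 µm

P80 = 265.1 µm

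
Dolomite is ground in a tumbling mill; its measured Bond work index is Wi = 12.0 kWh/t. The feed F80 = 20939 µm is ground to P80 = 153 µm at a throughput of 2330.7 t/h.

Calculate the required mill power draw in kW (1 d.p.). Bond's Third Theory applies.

W = 10 Wi (P80^-0.5 − F80^-0.5)
W = 10·12.0·(1/√153 − 1/√20939) = 10·12.0·(0.073935) = 8.8721 kWh/t
Mill draw = 8.8721 × 2330.7 = 20678.3 kW

P = 20678.3 kW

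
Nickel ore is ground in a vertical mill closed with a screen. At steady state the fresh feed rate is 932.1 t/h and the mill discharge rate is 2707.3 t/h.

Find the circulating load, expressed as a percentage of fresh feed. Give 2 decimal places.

CL = 190.45 %

Mill node: discharge = fresh + recycle.
R = M − F = 2707.3 − 932.1 = 1775.2 t/h
CL = 100·R/F = 100·1775.2/932.1 = 190.45 %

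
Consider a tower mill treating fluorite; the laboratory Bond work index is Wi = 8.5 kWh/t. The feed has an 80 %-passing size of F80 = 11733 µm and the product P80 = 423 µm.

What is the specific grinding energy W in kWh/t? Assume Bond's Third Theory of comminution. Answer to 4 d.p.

W = 10 Wi / √P80 − 10 Wi / √F80
1/√423 = 0.048622;  1/√11733 = 0.009232
W = 10·8.5·(0.048622 − 0.009232) = 3.3481 kWh/t

W = 3.3481 kWh/t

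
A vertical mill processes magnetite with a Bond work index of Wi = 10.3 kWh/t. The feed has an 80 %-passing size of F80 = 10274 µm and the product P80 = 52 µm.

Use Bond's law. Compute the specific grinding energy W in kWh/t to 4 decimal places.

W = 13.2674 kWh/t

W = 10 Wi / √P80 − 10 Wi / √F80
1/√52 = 0.138675;  1/√10274 = 0.009866
W = 10·10.3·(0.138675 − 0.009866) = 13.2674 kWh/t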